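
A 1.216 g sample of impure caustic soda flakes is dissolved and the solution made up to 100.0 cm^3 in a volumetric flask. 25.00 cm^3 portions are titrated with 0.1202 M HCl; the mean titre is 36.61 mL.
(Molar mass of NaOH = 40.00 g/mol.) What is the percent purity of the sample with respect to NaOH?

57.90 %

NaOH + HCl → NaCl + H2O
n(HCl) per titration = 0.03661 × 0.1202 = 4.401 × 10^-3 mol
n(NaOH) in each aliquot = 4.401 × 10^-3 mol (1:1 ratio)
n(NaOH) in the whole flask = 4.401 × 10^-3 × 100.0/25.00 = 0.01760 mol
mass of NaOH = 0.01760 × 40.00 = 0.7041 g
% NaOH = 0.7041 / 1.216 × 100 = 57.90 %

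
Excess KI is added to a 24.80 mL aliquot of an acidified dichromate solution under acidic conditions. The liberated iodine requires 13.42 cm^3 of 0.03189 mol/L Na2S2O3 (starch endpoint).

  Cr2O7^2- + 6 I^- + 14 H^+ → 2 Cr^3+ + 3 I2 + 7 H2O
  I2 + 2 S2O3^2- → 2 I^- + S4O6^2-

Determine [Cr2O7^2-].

0.002876 mol/L

n(S2O3^2-) = 0.01342 × 0.03189 = 4.280 × 10^-4 mol
n(I2) = n(S2O3^2-)/2 = 2.140 × 10^-4 mol
From the 1:3 ratio, n(Cr2O7^2-) in the aliquot = 1/3 × 2.140 × 10^-4 = 7.133 × 10^-5 mol
[Cr2O7^2-] = 7.133 × 10^-5 / 0.02480 = 0.002876 mol/L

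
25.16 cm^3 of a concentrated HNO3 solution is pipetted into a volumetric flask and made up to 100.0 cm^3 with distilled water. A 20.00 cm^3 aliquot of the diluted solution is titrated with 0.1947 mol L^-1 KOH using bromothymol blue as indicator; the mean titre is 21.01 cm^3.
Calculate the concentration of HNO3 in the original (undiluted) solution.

HNO3 + KOH → KNO3 + H2O
n(KOH) = 0.02101 × 0.1947 = 4.091 × 10^-3 mol
n(HNO3) in the aliquot = 4.091 × 10^-3 mol (1:1 ratio)
[HNO3]_dilute = 4.091 × 10^-3 / 0.02000 = 0.2045 mol/L
Dilution factor = 100.0 / 25.16 = 3.975
[HNO3]_stock = 0.2045 × 3.975 = 0.8129 mol/L

0.8129 mol/L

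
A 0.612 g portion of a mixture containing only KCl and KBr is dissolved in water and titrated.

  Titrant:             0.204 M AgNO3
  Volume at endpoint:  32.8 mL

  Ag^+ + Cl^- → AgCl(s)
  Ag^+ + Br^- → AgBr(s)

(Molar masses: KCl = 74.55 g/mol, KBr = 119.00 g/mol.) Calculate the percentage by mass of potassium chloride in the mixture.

50.5 %

n(AgNO3) = 0.0328 × 0.204 = 6.69 × 10^-3 mol
Let x = n(KCl), y = n(KBr).
Titrant: 1x + 1y = 6.69 × 10^-3;  mass: 74.55x + 119.00y = 0.612
Solving, x = 4.15 × 10^-3 mol, y = 2.55 × 10^-3 mol
mass of KCl = 4.15 × 10^-3 × 74.55 = 0.309 g
% KCl = 0.309 / 0.612 × 100 = 50.5 %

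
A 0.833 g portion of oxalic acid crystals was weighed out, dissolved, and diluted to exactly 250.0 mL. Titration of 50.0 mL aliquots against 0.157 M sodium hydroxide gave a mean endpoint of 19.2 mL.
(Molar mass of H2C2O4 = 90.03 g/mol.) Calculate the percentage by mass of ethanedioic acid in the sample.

81.4 %

H2C2O4 + 2 NaOH → Na2C2O4 + 2 H2O
n(NaOH) per titration = 0.0192 × 0.157 = 3.01 × 10^-3 mol
From the 1:2 ratio, n(H2C2O4) in each aliquot = 1/2 × 3.01 × 10^-3 = 1.51 × 10^-3 mol
n(H2C2O4) in the whole flask = 1.51 × 10^-3 × 250.0/50.0 = 7.54 × 10^-3 mol
mass of H2C2O4 = 7.54 × 10^-3 × 90.03 = 0.678 g
% H2C2O4 = 0.678 / 0.833 × 100 = 81.4 %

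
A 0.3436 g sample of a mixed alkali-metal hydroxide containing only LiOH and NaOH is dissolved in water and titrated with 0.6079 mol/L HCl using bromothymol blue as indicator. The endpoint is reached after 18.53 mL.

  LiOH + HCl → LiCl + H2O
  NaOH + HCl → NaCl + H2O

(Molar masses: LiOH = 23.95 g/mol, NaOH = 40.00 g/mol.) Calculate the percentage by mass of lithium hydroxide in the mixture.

46.46 %

n(HCl) = 0.01853 × 0.6079 = 0.01126 mol
Let x = n(LiOH), y = n(NaOH).
Titrant: 1x + 1y = 0.01126;  mass: 23.95x + 40.00y = 0.3436
Solving, x = 6.665 × 10^-3 mol, y = 4.599 × 10^-3 mol
mass of LiOH = 6.665 × 10^-3 × 23.95 = 0.1596 g
% LiOH = 0.1596 / 0.3436 × 100 = 46.46 %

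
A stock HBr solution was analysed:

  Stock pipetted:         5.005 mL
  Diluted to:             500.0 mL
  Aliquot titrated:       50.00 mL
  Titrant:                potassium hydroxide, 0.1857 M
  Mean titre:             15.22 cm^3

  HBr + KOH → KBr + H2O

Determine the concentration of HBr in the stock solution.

n(KOH) = 0.01522 × 0.1857 = 2.826 × 10^-3 mol
n(HBr) in the aliquot = 2.826 × 10^-3 mol (1:1 ratio)
[HBr]_dilute = 2.826 × 10^-3 / 0.05000 = 0.05653 mol/L
Dilution factor = 500.0 / 5.005 = 99.90
[HBr]_stock = 0.05653 × 99.90 = 5.647 mol/L

5.647 M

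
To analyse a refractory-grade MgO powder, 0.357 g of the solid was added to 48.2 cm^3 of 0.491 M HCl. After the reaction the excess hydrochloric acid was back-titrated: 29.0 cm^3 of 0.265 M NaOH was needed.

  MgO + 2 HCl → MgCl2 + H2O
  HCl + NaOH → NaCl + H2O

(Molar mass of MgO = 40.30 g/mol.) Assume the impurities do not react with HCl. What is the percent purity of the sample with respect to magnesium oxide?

90.2 %

n(HCl) added = 0.0482 × 0.491 = 0.0237 mol
n(NaOH) used in back-titration = 0.0290 × 0.265 = 7.69 × 10^-3 mol
n(HCl) left over = 7.69 × 10^-3 mol (1:1 ratio)
n(HCl) consumed by analyte = 0.0237 − 7.69 × 10^-3 = 0.0160 mol
From the 1:2 ratio, n(MgO) = 1/2 × 0.0160 = 7.99 × 10^-3 mol
mass of MgO = 7.99 × 10^-3 × 40.30 = 0.322 g
% MgO = 0.322 / 0.357 × 100 = 90.2 %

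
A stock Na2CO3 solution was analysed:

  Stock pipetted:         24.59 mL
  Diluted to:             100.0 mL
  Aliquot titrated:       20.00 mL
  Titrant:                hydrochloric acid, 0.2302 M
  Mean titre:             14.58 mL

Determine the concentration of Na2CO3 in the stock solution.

0.3412 M

Na2CO3 + 2 HCl → 2 NaCl + H2O + CO2
n(HCl) = 0.01458 × 0.2302 = 3.356 × 10^-3 mol
From the 1:2 ratio, n(Na2CO3) in the aliquot = 1/2 × 3.356 × 10^-3 = 1.678 × 10^-3 mol
[Na2CO3]_dilute = 1.678 × 10^-3 / 0.02000 = 0.08391 mol/L
Dilution factor = 100.0 / 24.59 = 4.067
[Na2CO3]_stock = 0.08391 × 4.067 = 0.3412 mol/L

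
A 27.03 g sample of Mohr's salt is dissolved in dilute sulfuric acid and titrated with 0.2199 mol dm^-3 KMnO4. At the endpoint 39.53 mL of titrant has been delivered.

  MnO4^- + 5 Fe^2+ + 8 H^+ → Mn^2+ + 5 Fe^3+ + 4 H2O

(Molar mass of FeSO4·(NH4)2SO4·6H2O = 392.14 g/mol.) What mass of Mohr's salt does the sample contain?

n(KMnO4) = 0.03953 L × 0.2199 mol/L = 8.693 × 10^-3 mol
From the 5:1 ratio, n(FeSO4·(NH4)2SO4·6H2O) = 5/1 × 8.693 × 10^-3 = 0.04346 mol
mass of FeSO4·(NH4)2SO4·6H2O = 0.04346 × 392.14 g/mol = 17.04 g

17.04 g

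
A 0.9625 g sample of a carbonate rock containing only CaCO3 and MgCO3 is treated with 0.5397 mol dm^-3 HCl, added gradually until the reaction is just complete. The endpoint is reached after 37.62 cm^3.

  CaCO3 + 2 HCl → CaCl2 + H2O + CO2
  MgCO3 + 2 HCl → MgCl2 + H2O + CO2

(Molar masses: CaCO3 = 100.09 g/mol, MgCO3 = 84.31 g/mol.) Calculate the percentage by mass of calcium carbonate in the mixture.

70.25 %

n(HCl) = 0.03762 × 0.5397 = 0.02030 mol
Let x = n(CaCO3), y = n(MgCO3).
Titrant: 2x + 2y = 0.02030;  mass: 100.09x + 84.31y = 0.9625
Solving, x = 6.756 × 10^-3 mol, y = 3.396 × 10^-3 mol
mass of CaCO3 = 6.756 × 10^-3 × 100.09 = 0.6762 g
% CaCO3 = 0.6762 / 0.9625 × 100 = 70.25 %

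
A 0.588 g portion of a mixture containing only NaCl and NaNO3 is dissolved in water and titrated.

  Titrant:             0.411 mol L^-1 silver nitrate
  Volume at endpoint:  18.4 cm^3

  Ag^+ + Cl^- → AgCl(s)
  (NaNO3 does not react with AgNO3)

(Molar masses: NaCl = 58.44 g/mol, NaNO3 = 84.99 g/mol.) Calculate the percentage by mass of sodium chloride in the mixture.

75.2 %

n(AgNO3) = 0.0184 × 0.411 = 7.56 × 10^-3 mol
Let x = n(NaCl), y = n(NaNO3).
Titrant: 1x = 7.56 × 10^-3;  mass: 58.44x + 84.99y = 0.588
Solving, x = 7.56 × 10^-3 mol, y = 1.72 × 10^-3 mol
mass of NaCl = 7.56 × 10^-3 × 58.44 = 0.442 g
% NaCl = 0.442 / 0.588 × 100 = 75.2 %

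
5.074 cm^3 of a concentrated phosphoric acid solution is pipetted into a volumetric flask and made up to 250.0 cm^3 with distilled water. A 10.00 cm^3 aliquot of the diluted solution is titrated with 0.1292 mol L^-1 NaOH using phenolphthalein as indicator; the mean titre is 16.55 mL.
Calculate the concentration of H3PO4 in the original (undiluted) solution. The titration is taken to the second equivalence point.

H3PO4 + 2 NaOH → Na2HPO4 + 2 H2O
n(NaOH) = 0.01655 × 0.1292 = 2.138 × 10^-3 mol
From the 1:2 ratio, n(H3PO4) in the aliquot = 1/2 × 2.138 × 10^-3 = 1.069 × 10^-3 mol
[H3PO4]_dilute = 1.069 × 10^-3 / 0.01000 = 0.1069 mol/L
Dilution factor = 250.0 / 5.074 = 49.27
[H3PO4]_stock = 0.1069 × 49.27 = 5.268 mol/L

5.268 mol/L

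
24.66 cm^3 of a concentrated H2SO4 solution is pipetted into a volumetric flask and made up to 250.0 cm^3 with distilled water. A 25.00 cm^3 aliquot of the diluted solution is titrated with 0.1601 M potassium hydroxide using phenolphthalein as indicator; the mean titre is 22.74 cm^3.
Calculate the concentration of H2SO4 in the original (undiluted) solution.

H2SO4 + 2 KOH → K2SO4 + 2 H2O
n(KOH) = 0.02274 × 0.1601 = 3.641 × 10^-3 mol
From the 1:2 ratio, n(H2SO4) in the aliquot = 1/2 × 3.641 × 10^-3 = 1.820 × 10^-3 mol
[H2SO4]_dilute = 1.820 × 10^-3 / 0.02500 = 0.07281 mol/L
Dilution factor = 250.0 / 24.66 = 10.14
[H2SO4]_stock = 0.07281 × 10.14 = 0.7382 mol/L

0.7382 M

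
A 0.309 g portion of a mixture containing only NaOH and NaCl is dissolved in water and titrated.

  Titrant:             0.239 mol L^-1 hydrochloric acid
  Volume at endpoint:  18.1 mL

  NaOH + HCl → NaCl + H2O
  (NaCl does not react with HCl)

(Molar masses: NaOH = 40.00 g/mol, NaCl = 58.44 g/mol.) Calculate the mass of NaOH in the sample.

n(HCl) = 0.0181 × 0.239 = 4.33 × 10^-3 mol
Let x = n(NaOH), y = n(NaCl).
Titrant: 1x = 4.33 × 10^-3;  mass: 40.00x + 58.44y = 0.309
Solving, x = 4.33 × 10^-3 mol, y = 2.33 × 10^-3 mol
mass of NaOH = 4.33 × 10^-3 × 40.00 = 0.173 g

0.173 g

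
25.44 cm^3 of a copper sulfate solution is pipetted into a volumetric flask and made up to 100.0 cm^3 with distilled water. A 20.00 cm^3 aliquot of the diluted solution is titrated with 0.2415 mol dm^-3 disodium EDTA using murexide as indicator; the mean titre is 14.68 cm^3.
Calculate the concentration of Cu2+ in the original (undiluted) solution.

0.6968 mol/L

Cu^2+ + EDTA^4- → [Cu(EDTA)]^2-
n(EDTA) = 0.01468 × 0.2415 = 3.545 × 10^-3 mol
n(Cu2+) in the aliquot = 3.545 × 10^-3 mol (1:1 ratio)
[Cu2+]_dilute = 3.545 × 10^-3 / 0.02000 = 0.1773 mol/L
Dilution factor = 100.0 / 25.44 = 3.931
[Cu2+]_stock = 0.1773 × 3.931 = 0.6968 mol/L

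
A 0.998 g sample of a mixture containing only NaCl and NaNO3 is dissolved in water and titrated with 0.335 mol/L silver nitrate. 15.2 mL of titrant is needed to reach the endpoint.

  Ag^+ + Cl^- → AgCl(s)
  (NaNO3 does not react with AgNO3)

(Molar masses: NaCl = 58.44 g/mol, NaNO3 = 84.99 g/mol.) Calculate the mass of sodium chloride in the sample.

0.298 g

n(AgNO3) = 0.0152 × 0.335 = 5.09 × 10^-3 mol
Let x = n(NaCl), y = n(NaNO3).
Titrant: 1x = 5.09 × 10^-3;  mass: 58.44x + 84.99y = 0.998
Solving, x = 5.09 × 10^-3 mol, y = 8.24 × 10^-3 mol
mass of NaCl = 5.09 × 10^-3 × 58.44 = 0.298 g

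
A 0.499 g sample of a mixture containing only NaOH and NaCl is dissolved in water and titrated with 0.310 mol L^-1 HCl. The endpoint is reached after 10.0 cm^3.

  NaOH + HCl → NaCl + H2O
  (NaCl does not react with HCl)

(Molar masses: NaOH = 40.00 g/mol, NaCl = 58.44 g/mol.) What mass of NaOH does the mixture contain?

0.124 g

n(HCl) = 0.0100 × 0.310 = 3.10 × 10^-3 mol
Let x = n(NaOH), y = n(NaCl).
Titrant: 1x = 3.10 × 10^-3;  mass: 40.00x + 58.44y = 0.499
Solving, x = 3.10 × 10^-3 mol, y = 6.42 × 10^-3 mol
mass of NaOH = 3.10 × 10^-3 × 40.00 = 0.124 g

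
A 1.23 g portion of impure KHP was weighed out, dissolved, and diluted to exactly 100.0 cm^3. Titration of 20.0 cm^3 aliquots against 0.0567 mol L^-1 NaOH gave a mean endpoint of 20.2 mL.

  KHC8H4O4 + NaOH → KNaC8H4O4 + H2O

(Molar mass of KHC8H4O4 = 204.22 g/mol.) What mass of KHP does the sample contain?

n(NaOH) per titration = 0.0202 × 0.0567 = 1.15 × 10^-3 mol
n(KHC8H4O4) in each aliquot = 1.15 × 10^-3 mol (1:1 ratio)
n(KHC8H4O4) in the whole flask = 1.15 × 10^-3 × 100.0/20.0 = 5.73 × 10^-3 mol
mass of KHC8H4O4 = 5.73 × 10^-3 × 204.22 = 1.17 g

1.17 g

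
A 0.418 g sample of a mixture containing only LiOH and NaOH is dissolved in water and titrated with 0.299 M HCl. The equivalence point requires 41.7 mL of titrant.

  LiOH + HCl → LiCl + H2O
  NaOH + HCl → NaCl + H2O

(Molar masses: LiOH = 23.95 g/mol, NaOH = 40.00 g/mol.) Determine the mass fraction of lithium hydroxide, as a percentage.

n(HCl) = 0.0417 × 0.299 = 0.0125 mol
Let x = n(LiOH), y = n(NaOH).
Titrant: 1x + 1y = 0.0125;  mass: 23.95x + 40.00y = 0.418
Solving, x = 5.03 × 10^-3 mol, y = 7.44 × 10^-3 mol
mass of LiOH = 5.03 × 10^-3 × 23.95 = 0.120 g
% LiOH = 0.120 / 0.418 × 100 = 28.8 %

28.8 %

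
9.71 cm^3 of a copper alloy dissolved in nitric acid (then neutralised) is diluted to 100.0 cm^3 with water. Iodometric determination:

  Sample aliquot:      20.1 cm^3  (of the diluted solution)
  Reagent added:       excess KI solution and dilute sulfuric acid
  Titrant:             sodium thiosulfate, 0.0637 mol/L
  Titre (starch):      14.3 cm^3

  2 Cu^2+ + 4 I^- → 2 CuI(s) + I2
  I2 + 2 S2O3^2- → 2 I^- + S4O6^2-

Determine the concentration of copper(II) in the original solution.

0.467 mol/L

n(S2O3^2-) = 0.0143 × 0.0637 = 9.11 × 10^-4 mol
n(I2) = n(S2O3^2-)/2 = 4.55 × 10^-4 mol
From the 2:1 ratio, n(Cu2+) in the aliquot = 2/1 × 4.55 × 10^-4 = 9.11 × 10^-4 mol
[Cu2+]_dilute = 9.11 × 10^-4 / 0.0201 = 0.0453 mol/L
[Cu2+]_original = 0.0453 × 100.0/9.71 = 0.467 mol/L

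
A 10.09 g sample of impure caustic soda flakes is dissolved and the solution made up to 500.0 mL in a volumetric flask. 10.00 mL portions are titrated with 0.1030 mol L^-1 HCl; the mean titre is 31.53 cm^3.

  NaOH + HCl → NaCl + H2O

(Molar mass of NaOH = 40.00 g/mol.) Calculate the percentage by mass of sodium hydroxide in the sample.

64.37 %

n(HCl) per titration = 0.03153 × 0.1030 = 3.248 × 10^-3 mol
n(NaOH) in each aliquot = 3.248 × 10^-3 mol (1:1 ratio)
n(NaOH) in the whole flask = 3.248 × 10^-3 × 500.0/10.00 = 0.1624 mol
mass of NaOH = 0.1624 × 40.00 = 6.495 g
% NaOH = 6.495 / 10.09 × 100 = 64.37 %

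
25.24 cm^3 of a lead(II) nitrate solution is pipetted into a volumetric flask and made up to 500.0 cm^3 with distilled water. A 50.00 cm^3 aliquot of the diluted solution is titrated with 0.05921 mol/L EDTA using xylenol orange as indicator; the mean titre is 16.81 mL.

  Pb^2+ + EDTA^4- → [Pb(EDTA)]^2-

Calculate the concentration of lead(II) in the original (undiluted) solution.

0.3943 mol/L

n(EDTA) = 0.01681 × 0.05921 = 9.953 × 10^-4 mol
n(Pb2+) in the aliquot = 9.953 × 10^-4 mol (1:1 ratio)
[Pb2+]_dilute = 9.953 × 10^-4 / 0.05000 = 0.01991 mol/L
Dilution factor = 500.0 / 25.24 = 19.81
[Pb2+]_stock = 0.01991 × 19.81 = 0.3943 mol/L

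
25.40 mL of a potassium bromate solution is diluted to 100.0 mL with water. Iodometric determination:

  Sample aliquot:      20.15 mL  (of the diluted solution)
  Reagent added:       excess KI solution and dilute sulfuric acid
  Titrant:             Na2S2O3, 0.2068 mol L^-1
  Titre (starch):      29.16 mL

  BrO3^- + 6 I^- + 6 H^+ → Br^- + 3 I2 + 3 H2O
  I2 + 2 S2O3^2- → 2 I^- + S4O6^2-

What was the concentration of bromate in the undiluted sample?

0.1964 mol/L

n(S2O3^2-) = 0.02916 × 0.2068 = 6.030 × 10^-3 mol
n(I2) = n(S2O3^2-)/2 = 3.015 × 10^-3 mol
From the 1:3 ratio, n(BrO3^-) in the aliquot = 1/3 × 3.015 × 10^-3 = 1.005 × 10^-3 mol
[BrO3^-]_dilute = 1.005 × 10^-3 / 0.02015 = 0.04988 mol/L
[BrO3^-]_original = 0.04988 × 100.0/25.40 = 0.1964 mol/L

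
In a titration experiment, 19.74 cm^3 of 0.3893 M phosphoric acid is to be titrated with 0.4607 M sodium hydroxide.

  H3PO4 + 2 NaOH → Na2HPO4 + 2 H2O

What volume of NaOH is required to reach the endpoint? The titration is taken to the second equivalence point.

n(H3PO4) = 0.01974 L × 0.3893 mol/L = 7.685 × 10^-3 mol
From the 2:1 stoichiometry, n(NaOH) = 2/1 × 7.685 × 10^-3 = 0.01537 mol
V(NaOH) = 0.01537 mol / 0.4607 mol/L = 0.03336 L = 33.36 mL

33.36 mL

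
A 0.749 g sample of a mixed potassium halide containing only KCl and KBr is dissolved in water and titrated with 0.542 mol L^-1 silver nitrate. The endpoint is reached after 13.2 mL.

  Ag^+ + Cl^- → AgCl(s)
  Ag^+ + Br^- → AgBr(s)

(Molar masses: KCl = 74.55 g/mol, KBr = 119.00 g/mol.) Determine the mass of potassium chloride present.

n(AgNO3) = 0.0132 × 0.542 = 7.15 × 10^-3 mol
Let x = n(KCl), y = n(KBr).
Titrant: 1x + 1y = 7.15 × 10^-3;  mass: 74.55x + 119.00y = 0.749
Solving, x = 2.30 × 10^-3 mol, y = 4.85 × 10^-3 mol
mass of KCl = 2.30 × 10^-3 × 74.55 = 0.172 g

0.172 g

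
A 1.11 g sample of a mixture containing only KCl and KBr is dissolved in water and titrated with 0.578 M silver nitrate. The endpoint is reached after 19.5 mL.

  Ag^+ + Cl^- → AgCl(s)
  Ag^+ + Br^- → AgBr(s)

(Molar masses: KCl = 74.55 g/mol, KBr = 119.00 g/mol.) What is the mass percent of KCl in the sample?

34.9 %

n(AgNO3) = 0.0195 × 0.578 = 0.0113 mol
Let x = n(KCl), y = n(KBr).
Titrant: 1x + 1y = 0.0113;  mass: 74.55x + 119.00y = 1.11
Solving, x = 5.20 × 10^-3 mol, y = 6.07 × 10^-3 mol
mass of KCl = 5.20 × 10^-3 × 74.55 = 0.388 g
% KCl = 0.388 / 1.11 × 100 = 34.9 %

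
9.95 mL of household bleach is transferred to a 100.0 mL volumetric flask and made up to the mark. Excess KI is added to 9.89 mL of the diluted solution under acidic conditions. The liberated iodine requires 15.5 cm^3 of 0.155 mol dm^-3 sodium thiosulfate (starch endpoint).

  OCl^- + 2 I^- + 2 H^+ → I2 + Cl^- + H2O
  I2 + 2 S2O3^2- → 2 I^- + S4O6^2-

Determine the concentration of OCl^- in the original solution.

1.22 mol/L

n(S2O3^2-) = 0.0155 × 0.155 = 2.40 × 10^-3 mol
n(I2) = n(S2O3^2-)/2 = 1.20 × 10^-3 mol
n(OCl^-) in the aliquot = 1.20 × 10^-3 mol (1:1 ratio)
[OCl^-]_dilute = 1.20 × 10^-3 / 0.00989 = 0.121 mol/L
[OCl^-]_original = 0.121 × 100.0/9.95 = 1.22 mol/L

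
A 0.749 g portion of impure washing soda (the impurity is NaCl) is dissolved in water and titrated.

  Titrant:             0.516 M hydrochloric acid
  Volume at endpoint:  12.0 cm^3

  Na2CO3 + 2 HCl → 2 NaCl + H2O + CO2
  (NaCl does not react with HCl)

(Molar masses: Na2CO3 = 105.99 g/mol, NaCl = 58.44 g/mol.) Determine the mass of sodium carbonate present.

n(HCl) = 0.0120 × 0.516 = 6.19 × 10^-3 mol
Let x = n(Na2CO3), y = n(NaCl).
Titrant: 2x = 6.19 × 10^-3;  mass: 105.99x + 58.44y = 0.749
Solving, x = 3.10 × 10^-3 mol, y = 7.20 × 10^-3 mol
mass of Na2CO3 = 3.10 × 10^-3 × 105.99 = 0.328 g

0.328 g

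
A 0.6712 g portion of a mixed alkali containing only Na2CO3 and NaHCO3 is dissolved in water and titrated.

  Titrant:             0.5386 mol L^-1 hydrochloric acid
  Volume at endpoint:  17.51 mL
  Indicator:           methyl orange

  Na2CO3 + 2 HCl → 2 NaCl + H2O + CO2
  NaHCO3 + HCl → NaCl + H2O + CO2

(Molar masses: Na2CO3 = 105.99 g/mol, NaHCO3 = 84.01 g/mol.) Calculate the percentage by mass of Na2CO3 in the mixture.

n(HCl) = 0.01751 × 0.5386 = 9.431 × 10^-3 mol
Let x = n(Na2CO3), y = n(NaHCO3).
Titrant: 2x + 1y = 9.431 × 10^-3;  mass: 105.99x + 84.01y = 0.6712
Solving, x = 1.952 × 10^-3 mol, y = 5.527 × 10^-3 mol
mass of Na2CO3 = 1.952 × 10^-3 × 105.99 = 0.2069 g
% Na2CO3 = 0.2069 / 0.6712 × 100 = 30.83 %

30.83 %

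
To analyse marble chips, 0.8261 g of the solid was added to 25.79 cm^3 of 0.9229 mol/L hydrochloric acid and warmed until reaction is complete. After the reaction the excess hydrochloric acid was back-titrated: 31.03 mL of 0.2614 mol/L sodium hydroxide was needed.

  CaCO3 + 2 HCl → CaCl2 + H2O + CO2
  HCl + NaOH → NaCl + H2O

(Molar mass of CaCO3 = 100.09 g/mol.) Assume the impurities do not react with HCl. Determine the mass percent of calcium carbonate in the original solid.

95.05 %

n(HCl) added = 0.02579 × 0.9229 = 0.02380 mol
n(NaOH) used in back-titration = 0.03103 × 0.2614 = 8.111 × 10^-3 mol
n(HCl) left over = 8.111 × 10^-3 mol (1:1 ratio)
n(HCl) consumed by analyte = 0.02380 − 8.111 × 10^-3 = 0.01569 mol
From the 1:2 ratio, n(CaCO3) = 1/2 × 0.01569 = 7.845 × 10^-3 mol
mass of CaCO3 = 7.845 × 10^-3 × 100.09 = 0.7852 g
% CaCO3 = 0.7852 / 0.8261 × 100 = 95.05 %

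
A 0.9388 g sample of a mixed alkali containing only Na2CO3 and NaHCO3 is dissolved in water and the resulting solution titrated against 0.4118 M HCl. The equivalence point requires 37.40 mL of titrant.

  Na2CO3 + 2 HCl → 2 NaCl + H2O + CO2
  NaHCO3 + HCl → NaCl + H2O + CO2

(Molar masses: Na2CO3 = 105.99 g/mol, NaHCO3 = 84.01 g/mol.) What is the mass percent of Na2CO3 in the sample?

64.62 %

n(HCl) = 0.03740 × 0.4118 = 0.01540 mol
Let x = n(Na2CO3), y = n(NaHCO3).
Titrant: 2x + 1y = 0.01540;  mass: 105.99x + 84.01y = 0.9388
Solving, x = 5.724 × 10^-3 mol, y = 3.953 × 10^-3 mol
mass of Na2CO3 = 5.724 × 10^-3 × 105.99 = 0.6067 g
% Na2CO3 = 0.6067 / 0.9388 × 100 = 64.62 %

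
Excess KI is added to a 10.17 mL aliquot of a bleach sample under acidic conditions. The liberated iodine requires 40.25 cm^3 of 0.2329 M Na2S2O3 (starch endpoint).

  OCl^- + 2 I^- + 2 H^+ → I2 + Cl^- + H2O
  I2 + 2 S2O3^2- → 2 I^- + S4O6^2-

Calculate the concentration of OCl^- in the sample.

n(S2O3^2-) = 0.04025 × 0.2329 = 9.374 × 10^-3 mol
n(I2) = n(S2O3^2-)/2 = 4.687 × 10^-3 mol
n(OCl^-) in the aliquot = 4.687 × 10^-3 mol (1:1 ratio)
[OCl^-] = 4.687 × 10^-3 / 0.01017 = 0.4609 mol/L

0.4609 M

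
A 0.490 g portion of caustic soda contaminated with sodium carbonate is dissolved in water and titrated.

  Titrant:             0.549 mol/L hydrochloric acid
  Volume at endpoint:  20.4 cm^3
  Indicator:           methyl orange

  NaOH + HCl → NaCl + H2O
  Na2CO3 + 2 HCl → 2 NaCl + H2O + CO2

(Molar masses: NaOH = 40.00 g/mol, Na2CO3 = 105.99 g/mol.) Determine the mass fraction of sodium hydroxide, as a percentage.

65.0 %

n(HCl) = 0.0204 × 0.549 = 0.0112 mol
Let x = n(NaOH), y = n(Na2CO3).
Titrant: 1x + 2y = 0.0112;  mass: 40.00x + 105.99y = 0.490
Solving, x = 7.97 × 10^-3 mol, y = 1.62 × 10^-3 mol
mass of NaOH = 7.97 × 10^-3 × 40.00 = 0.319 g
% NaOH = 0.319 / 0.490 × 100 = 65.0 %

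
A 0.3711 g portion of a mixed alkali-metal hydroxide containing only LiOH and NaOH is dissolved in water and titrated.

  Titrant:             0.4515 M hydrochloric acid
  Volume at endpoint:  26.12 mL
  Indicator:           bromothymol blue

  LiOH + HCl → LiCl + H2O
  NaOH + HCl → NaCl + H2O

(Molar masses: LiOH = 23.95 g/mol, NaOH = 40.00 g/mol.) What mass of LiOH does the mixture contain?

0.1502 g

n(HCl) = 0.02612 × 0.4515 = 0.01179 mol
Let x = n(LiOH), y = n(NaOH).
Titrant: 1x + 1y = 0.01179;  mass: 23.95x + 40.00y = 0.3711
Solving, x = 6.270 × 10^-3 mol, y = 5.524 × 10^-3 mol
mass of LiOH = 6.270 × 10^-3 × 23.95 = 0.1502 g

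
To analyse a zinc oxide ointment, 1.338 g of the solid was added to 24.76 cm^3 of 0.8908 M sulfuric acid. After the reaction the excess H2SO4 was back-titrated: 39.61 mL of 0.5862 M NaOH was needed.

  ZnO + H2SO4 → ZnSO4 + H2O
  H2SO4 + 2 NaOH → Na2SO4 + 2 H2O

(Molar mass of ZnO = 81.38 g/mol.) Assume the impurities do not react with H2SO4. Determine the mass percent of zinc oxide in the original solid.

63.54 %

n(H2SO4) added = 0.02476 × 0.8908 = 0.02206 mol
n(NaOH) used in back-titration = 0.03961 × 0.5862 = 0.02322 mol
From the 1:2 ratio, n(H2SO4) left over = 1/2 × 0.02322 = 0.01161 mol
n(H2SO4) consumed by analyte = 0.02206 − 0.01161 = 0.01045 mol
n(ZnO) = 0.01045 mol (1:1 ratio)
mass of ZnO = 0.01045 × 81.38 = 0.8501 g
% ZnO = 0.8501 / 1.338 × 100 = 63.54 %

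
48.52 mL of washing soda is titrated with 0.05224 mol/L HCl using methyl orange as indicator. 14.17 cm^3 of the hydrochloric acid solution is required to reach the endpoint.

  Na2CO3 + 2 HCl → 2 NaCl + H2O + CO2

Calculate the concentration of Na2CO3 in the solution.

n(HCl) = 0.01417 L × 0.05224 mol/L = 7.402 × 10^-4 mol
From the 1:2 mole ratio, n(Na2CO3) = 1/2 × 7.402 × 10^-4 = 3.701 × 10^-4 mol
[Na2CO3] = 3.701 × 10^-4 mol / 0.04852 L = 0.007628 mol/L

0.007628 mol/L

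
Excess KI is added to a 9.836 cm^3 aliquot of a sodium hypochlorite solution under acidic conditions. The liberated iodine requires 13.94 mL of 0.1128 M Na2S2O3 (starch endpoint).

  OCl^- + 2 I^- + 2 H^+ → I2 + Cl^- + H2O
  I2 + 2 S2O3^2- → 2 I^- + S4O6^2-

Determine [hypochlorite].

n(S2O3^2-) = 0.01394 × 0.1128 = 1.572 × 10^-3 mol
n(I2) = n(S2O3^2-)/2 = 7.862 × 10^-4 mol
n(OCl^-) in the aliquot = 7.862 × 10^-4 mol (1:1 ratio)
[OCl^-] = 7.862 × 10^-4 / 0.009836 = 0.07993 mol/L

0.07993 M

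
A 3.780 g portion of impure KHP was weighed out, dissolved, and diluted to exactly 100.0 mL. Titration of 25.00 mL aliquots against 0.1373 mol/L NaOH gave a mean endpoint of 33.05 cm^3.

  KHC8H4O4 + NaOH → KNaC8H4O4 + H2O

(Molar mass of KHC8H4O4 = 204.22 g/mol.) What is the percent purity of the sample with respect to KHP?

98.06 %

n(NaOH) per titration = 0.03305 × 0.1373 = 4.538 × 10^-3 mol
n(KHC8H4O4) in each aliquot = 4.538 × 10^-3 mol (1:1 ratio)
n(KHC8H4O4) in the whole flask = 4.538 × 10^-3 × 100.0/25.00 = 0.01815 mol
mass of KHC8H4O4 = 0.01815 × 204.22 = 3.707 g
% KHC8H4O4 = 3.707 / 3.780 × 100 = 98.06 %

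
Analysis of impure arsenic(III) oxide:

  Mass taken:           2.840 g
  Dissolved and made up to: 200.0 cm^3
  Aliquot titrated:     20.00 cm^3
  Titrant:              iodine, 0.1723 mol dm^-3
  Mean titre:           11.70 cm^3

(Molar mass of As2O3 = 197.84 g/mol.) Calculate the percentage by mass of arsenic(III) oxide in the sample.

70.22 %

As2O3 + 2 I2 + 2 H2O → As2O5 + 4 HI
n(I2) per titration = 0.01170 × 0.1723 = 2.016 × 10^-3 mol
From the 1:2 ratio, n(As2O3) in each aliquot = 1/2 × 2.016 × 10^-3 = 1.008 × 10^-3 mol
n(As2O3) in the whole flask = 1.008 × 10^-3 × 200.0/20.00 = 0.01008 mol
mass of As2O3 = 0.01008 × 197.84 = 1.994 g
% As2O3 = 1.994 / 2.840 × 100 = 70.22 %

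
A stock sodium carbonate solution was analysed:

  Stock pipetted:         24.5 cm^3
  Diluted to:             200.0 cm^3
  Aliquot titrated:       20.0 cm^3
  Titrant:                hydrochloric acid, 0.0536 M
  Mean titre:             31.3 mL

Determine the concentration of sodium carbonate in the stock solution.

0.342 M

Na2CO3 + 2 HCl → 2 NaCl + H2O + CO2
n(HCl) = 0.0313 × 0.0536 = 1.68 × 10^-3 mol
From the 1:2 ratio, n(Na2CO3) in the aliquot = 1/2 × 1.68 × 10^-3 = 8.39 × 10^-4 mol
[Na2CO3]_dilute = 8.39 × 10^-4 / 0.0200 = 0.0419 mol/L
Dilution factor = 200.0 / 24.5 = 8.163
[Na2CO3]_stock = 0.0419 × 8.163 = 0.342 mol/L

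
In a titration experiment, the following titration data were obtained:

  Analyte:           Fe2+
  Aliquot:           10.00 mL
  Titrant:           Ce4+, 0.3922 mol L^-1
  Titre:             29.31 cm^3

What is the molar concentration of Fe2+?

1.150 mol/L

Ce^4+ + Fe^2+ → Ce^3+ + Fe^3+
n(Ce4+) = 0.02931 L × 0.3922 mol/L = 0.01150 mol
n(Fe2+) = 0.01150 mol (1:1 mole ratio)
[Fe2+] = 0.01150 mol / 0.01000 L = 1.150 mol/L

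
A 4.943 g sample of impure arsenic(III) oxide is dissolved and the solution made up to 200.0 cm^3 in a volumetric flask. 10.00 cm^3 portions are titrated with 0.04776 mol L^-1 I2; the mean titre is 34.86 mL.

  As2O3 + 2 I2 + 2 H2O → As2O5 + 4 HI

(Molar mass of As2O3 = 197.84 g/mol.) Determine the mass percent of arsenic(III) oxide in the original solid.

66.64 %

n(I2) per titration = 0.03486 × 0.04776 = 1.665 × 10^-3 mol
From the 1:2 ratio, n(As2O3) in each aliquot = 1/2 × 1.665 × 10^-3 = 8.325 × 10^-4 mol
n(As2O3) in the whole flask = 8.325 × 10^-4 × 200.0/10.00 = 0.01665 mol
mass of As2O3 = 0.01665 × 197.84 = 3.294 g
% As2O3 = 3.294 / 4.943 × 100 = 66.64 %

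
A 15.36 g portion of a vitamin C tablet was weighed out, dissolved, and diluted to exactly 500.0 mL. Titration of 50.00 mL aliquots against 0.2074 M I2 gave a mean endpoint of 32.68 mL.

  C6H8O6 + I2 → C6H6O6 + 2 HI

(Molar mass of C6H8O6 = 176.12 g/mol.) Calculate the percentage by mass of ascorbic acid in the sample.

77.72 %

n(I2) per titration = 0.03268 × 0.2074 = 6.778 × 10^-3 mol
n(C6H8O6) in each aliquot = 6.778 × 10^-3 mol (1:1 ratio)
n(C6H8O6) in the whole flask = 6.778 × 10^-3 × 500.0/50.00 = 0.06778 mol
mass of C6H8O6 = 0.06778 × 176.12 = 11.94 g
% C6H8O6 = 11.94 / 15.36 × 100 = 77.72 %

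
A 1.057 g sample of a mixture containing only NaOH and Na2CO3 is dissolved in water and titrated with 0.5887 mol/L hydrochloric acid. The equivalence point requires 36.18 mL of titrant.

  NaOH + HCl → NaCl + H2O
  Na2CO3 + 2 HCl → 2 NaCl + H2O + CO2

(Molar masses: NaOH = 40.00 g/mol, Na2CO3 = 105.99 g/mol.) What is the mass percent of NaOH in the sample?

20.89 %

n(HCl) = 0.03618 × 0.5887 = 0.02130 mol
Let x = n(NaOH), y = n(Na2CO3).
Titrant: 1x + 2y = 0.02130;  mass: 40.00x + 105.99y = 1.057
Solving, x = 5.521 × 10^-3 mol, y = 7.889 × 10^-3 mol
mass of NaOH = 5.521 × 10^-3 × 40.00 = 0.2209 g
% NaOH = 0.2209 / 1.057 × 100 = 20.89 %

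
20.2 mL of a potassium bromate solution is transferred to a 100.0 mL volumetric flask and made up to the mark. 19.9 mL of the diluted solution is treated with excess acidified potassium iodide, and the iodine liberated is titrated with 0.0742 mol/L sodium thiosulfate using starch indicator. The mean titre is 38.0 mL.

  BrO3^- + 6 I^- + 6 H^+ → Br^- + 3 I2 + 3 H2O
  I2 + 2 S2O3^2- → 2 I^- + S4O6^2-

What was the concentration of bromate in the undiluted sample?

0.117 mol/L

n(S2O3^2-) = 0.0380 × 0.0742 = 2.82 × 10^-3 mol
n(I2) = n(S2O3^2-)/2 = 1.41 × 10^-3 mol
From the 1:3 ratio, n(BrO3^-) in the aliquot = 1/3 × 1.41 × 10^-3 = 4.70 × 10^-4 mol
[BrO3^-]_dilute = 4.70 × 10^-4 / 0.0199 = 0.0236 mol/L
[BrO3^-]_original = 0.0236 × 100.0/20.2 = 0.117 mol/L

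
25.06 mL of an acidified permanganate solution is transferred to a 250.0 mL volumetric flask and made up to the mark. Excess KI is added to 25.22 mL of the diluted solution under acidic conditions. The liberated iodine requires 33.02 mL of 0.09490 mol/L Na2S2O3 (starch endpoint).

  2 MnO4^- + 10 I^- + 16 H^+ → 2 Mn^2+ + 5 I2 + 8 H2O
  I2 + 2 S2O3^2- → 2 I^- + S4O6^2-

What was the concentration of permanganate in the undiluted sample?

n(S2O3^2-) = 0.03302 × 0.09490 = 3.134 × 10^-3 mol
n(I2) = n(S2O3^2-)/2 = 1.567 × 10^-3 mol
From the 2:5 ratio, n(MnO4^-) in the aliquot = 2/5 × 1.567 × 10^-3 = 6.267 × 10^-4 mol
[MnO4^-]_dilute = 6.267 × 10^-4 / 0.02522 = 0.02485 mol/L
[MnO4^-]_original = 0.02485 × 250.0/25.06 = 0.2479 mol/L

0.2479 mol/L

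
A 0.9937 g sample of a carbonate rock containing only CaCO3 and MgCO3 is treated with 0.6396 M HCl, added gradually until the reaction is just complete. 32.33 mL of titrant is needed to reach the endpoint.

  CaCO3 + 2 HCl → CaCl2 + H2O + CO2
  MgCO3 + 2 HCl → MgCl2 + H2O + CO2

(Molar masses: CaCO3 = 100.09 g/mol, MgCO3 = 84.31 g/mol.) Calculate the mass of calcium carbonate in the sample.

0.7739 g

n(HCl) = 0.03233 × 0.6396 = 0.02068 mol
Let x = n(CaCO3), y = n(MgCO3).
Titrant: 2x + 2y = 0.02068;  mass: 100.09x + 84.31y = 0.9937
Solving, x = 7.732 × 10^-3 mol, y = 2.607 × 10^-3 mol
mass of CaCO3 = 7.732 × 10^-3 × 100.09 = 0.7739 g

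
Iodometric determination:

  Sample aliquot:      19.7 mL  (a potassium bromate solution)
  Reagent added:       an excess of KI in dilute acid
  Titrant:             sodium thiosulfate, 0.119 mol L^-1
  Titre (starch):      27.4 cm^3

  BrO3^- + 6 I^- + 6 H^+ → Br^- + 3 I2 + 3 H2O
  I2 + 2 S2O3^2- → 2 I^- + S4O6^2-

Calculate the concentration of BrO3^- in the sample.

0.0276 mol/L

n(S2O3^2-) = 0.0274 × 0.119 = 3.26 × 10^-3 mol
n(I2) = n(S2O3^2-)/2 = 1.63 × 10^-3 mol
From the 1:3 ratio, n(BrO3^-) in the aliquot = 1/3 × 1.63 × 10^-3 = 5.43 × 10^-4 mol
[BrO3^-] = 5.43 × 10^-4 / 0.0197 = 0.0276 mol/L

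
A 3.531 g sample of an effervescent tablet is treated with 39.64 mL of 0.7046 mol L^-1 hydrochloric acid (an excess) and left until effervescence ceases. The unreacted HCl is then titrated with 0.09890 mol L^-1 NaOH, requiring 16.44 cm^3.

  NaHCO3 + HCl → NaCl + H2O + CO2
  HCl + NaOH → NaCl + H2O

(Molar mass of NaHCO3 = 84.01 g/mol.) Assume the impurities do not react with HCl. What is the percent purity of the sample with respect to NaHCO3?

62.58 %

n(HCl) added = 0.03964 × 0.7046 = 0.02793 mol
n(NaOH) used in back-titration = 0.01644 × 0.09890 = 1.626 × 10^-3 mol
n(HCl) left over = 1.626 × 10^-3 mol (1:1 ratio)
n(HCl) consumed by analyte = 0.02793 − 1.626 × 10^-3 = 0.02630 mol
n(NaHCO3) = 0.02630 mol (1:1 ratio)
mass of NaHCO3 = 0.02630 × 84.01 = 2.210 g
% NaHCO3 = 2.210 / 3.531 × 100 = 62.58 %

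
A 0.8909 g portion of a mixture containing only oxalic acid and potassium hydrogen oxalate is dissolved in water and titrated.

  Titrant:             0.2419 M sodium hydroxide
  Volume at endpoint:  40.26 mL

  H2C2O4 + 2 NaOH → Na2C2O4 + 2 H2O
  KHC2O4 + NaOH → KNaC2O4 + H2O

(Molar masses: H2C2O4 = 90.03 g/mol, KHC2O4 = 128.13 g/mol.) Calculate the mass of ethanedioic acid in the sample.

n(NaOH) = 0.04026 × 0.2419 = 9.739 × 10^-3 mol
Let x = n(H2C2O4), y = n(KHC2O4).
Titrant: 2x + 1y = 9.739 × 10^-3;  mass: 90.03x + 128.13y = 0.8909
Solving, x = 2.147 × 10^-3 mol, y = 5.444 × 10^-3 mol
mass of H2C2O4 = 2.147 × 10^-3 × 90.03 = 0.1933 g

0.1933 g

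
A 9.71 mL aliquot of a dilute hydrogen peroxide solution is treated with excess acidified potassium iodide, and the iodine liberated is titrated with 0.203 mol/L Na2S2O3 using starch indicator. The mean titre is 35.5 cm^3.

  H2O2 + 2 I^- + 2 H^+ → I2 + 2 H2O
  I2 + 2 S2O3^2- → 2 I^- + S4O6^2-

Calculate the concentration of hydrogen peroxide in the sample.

0.371 mol/L

n(S2O3^2-) = 0.0355 × 0.203 = 7.21 × 10^-3 mol
n(I2) = n(S2O3^2-)/2 = 3.60 × 10^-3 mol
n(H2O2) in the aliquot = 3.60 × 10^-3 mol (1:1 ratio)
[H2O2] = 3.60 × 10^-3 / 0.00971 = 0.371 mol/L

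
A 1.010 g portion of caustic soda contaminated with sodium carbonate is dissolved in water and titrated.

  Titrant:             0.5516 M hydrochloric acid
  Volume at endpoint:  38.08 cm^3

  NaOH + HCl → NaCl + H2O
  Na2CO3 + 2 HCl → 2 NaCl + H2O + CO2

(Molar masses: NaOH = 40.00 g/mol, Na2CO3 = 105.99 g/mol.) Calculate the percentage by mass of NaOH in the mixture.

n(HCl) = 0.03808 × 0.5516 = 0.02100 mol
Let x = n(NaOH), y = n(Na2CO3).
Titrant: 1x + 2y = 0.02100;  mass: 40.00x + 105.99y = 1.010
Solving, x = 7.938 × 10^-3 mol, y = 6.533 × 10^-3 mol
mass of NaOH = 7.938 × 10^-3 × 40.00 = 0.3175 g
% NaOH = 0.3175 / 1.010 × 100 = 31.44 %

31.44 %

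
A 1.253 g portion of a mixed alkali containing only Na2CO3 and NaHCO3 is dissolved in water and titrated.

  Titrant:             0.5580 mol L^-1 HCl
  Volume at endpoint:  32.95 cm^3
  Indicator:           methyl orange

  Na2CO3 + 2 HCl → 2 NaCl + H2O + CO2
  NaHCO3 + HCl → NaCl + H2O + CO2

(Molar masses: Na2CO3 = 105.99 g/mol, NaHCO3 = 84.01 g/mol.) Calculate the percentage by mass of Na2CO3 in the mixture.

n(HCl) = 0.03295 × 0.5580 = 0.01839 mol
Let x = n(Na2CO3), y = n(NaHCO3).
Titrant: 2x + 1y = 0.01839;  mass: 105.99x + 84.01y = 1.253
Solving, x = 4.701 × 10^-3 mol, y = 8.984 × 10^-3 mol
mass of Na2CO3 = 4.701 × 10^-3 × 105.99 = 0.4983 g
% Na2CO3 = 0.4983 / 1.253 × 100 = 39.77 %

39.77 %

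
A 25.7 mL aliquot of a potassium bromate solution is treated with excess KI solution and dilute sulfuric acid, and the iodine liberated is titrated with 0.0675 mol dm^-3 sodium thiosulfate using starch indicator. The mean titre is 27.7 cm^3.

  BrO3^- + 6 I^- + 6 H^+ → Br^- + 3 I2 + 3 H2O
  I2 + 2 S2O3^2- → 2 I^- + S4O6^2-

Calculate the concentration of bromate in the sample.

0.0121 mol/L

n(S2O3^2-) = 0.0277 × 0.0675 = 1.87 × 10^-3 mol
n(I2) = n(S2O3^2-)/2 = 9.35 × 10^-4 mol
From the 1:3 ratio, n(BrO3^-) in the aliquot = 1/3 × 9.35 × 10^-4 = 3.12 × 10^-4 mol
[BrO3^-] = 3.12 × 10^-4 / 0.0257 = 0.0121 mol/L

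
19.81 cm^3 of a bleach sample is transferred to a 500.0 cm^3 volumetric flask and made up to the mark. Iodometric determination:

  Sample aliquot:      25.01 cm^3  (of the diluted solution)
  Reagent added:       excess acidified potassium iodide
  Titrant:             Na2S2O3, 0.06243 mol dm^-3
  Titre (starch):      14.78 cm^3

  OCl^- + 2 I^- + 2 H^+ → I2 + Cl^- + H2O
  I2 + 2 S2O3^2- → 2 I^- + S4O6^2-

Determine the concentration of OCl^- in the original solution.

n(S2O3^2-) = 0.01478 × 0.06243 = 9.227 × 10^-4 mol
n(I2) = n(S2O3^2-)/2 = 4.614 × 10^-4 mol
n(OCl^-) in the aliquot = 4.614 × 10^-4 mol (1:1 ratio)
[OCl^-]_dilute = 4.614 × 10^-4 / 0.02501 = 0.01845 mol/L
[OCl^-]_original = 0.01845 × 500.0/19.81 = 0.4656 mol/L

0.4656 mol/L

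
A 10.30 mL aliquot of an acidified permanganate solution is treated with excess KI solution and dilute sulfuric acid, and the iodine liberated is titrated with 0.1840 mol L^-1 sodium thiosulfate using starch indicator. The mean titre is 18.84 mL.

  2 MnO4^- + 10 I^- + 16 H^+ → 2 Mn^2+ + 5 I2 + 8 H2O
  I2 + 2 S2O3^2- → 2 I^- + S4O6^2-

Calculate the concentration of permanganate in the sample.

n(S2O3^2-) = 0.01884 × 0.1840 = 3.467 × 10^-3 mol
n(I2) = n(S2O3^2-)/2 = 1.733 × 10^-3 mol
From the 2:5 ratio, n(MnO4^-) in the aliquot = 2/5 × 1.733 × 10^-3 = 6.933 × 10^-4 mol
[MnO4^-] = 6.933 × 10^-4 / 0.01030 = 0.06731 mol/L

0.06731 mol/L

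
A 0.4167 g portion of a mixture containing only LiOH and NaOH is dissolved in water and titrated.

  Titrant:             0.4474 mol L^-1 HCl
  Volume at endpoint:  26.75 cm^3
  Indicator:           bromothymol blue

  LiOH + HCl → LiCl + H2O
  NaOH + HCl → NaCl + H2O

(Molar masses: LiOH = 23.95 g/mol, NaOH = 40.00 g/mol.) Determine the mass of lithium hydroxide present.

0.09254 g

n(HCl) = 0.02675 × 0.4474 = 0.01197 mol
Let x = n(LiOH), y = n(NaOH).
Titrant: 1x + 1y = 0.01197;  mass: 23.95x + 40.00y = 0.4167
Solving, x = 3.864 × 10^-3 mol, y = 8.104 × 10^-3 mol
mass of LiOH = 3.864 × 10^-3 × 23.95 = 0.09254 g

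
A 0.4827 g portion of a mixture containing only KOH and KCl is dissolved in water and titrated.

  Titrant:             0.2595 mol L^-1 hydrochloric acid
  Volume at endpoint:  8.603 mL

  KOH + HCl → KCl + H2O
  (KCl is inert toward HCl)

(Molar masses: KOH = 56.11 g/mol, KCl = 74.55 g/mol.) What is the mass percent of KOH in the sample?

25.95 %

n(HCl) = 0.008603 × 0.2595 = 2.232 × 10^-3 mol
Let x = n(KOH), y = n(KCl).
Titrant: 1x = 2.232 × 10^-3;  mass: 56.11x + 74.55y = 0.4827
Solving, x = 2.232 × 10^-3 mol, y = 4.795 × 10^-3 mol
mass of KOH = 2.232 × 10^-3 × 56.11 = 0.1253 g
% KOH = 0.1253 / 0.4827 × 100 = 25.95 %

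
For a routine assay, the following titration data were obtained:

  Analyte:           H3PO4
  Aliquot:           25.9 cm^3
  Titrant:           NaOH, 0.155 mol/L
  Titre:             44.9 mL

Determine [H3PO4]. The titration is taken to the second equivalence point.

H3PO4 + 2 NaOH → Na2HPO4 + 2 H2O
n(NaOH) = 0.0449 L × 0.155 mol/L = 6.96 × 10^-3 mol
From the 1:2 mole ratio, n(H3PO4) = 1/2 × 6.96 × 10^-3 = 3.48 × 10^-3 mol
[H3PO4] = 3.48 × 10^-3 mol / 0.0259 L = 0.134 mol/L

0.134 mol/L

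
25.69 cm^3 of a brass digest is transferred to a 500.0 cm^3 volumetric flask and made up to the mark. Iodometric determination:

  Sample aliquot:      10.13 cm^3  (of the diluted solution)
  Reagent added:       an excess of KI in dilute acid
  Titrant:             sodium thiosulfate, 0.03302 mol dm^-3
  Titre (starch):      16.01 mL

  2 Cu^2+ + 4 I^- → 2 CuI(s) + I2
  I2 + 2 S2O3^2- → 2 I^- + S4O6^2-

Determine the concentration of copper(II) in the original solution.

n(S2O3^2-) = 0.01601 × 0.03302 = 5.287 × 10^-4 mol
n(I2) = n(S2O3^2-)/2 = 2.643 × 10^-4 mol
From the 2:1 ratio, n(Cu2+) in the aliquot = 2/1 × 2.643 × 10^-4 = 5.287 × 10^-4 mol
[Cu2+]_dilute = 5.287 × 10^-4 / 0.01013 = 0.05219 mol/L
[Cu2+]_original = 0.05219 × 500.0/25.69 = 1.016 mol/L

1.016 mol/L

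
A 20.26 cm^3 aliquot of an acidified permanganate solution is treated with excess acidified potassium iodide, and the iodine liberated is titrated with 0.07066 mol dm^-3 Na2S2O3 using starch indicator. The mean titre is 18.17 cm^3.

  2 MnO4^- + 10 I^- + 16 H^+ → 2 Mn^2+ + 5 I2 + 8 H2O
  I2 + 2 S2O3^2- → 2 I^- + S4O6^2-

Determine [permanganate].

n(S2O3^2-) = 0.01817 × 0.07066 = 1.284 × 10^-3 mol
n(I2) = n(S2O3^2-)/2 = 6.419 × 10^-4 mol
From the 2:5 ratio, n(MnO4^-) in the aliquot = 2/5 × 6.419 × 10^-4 = 2.568 × 10^-4 mol
[MnO4^-] = 2.568 × 10^-4 / 0.02026 = 0.01267 mol/L

0.01267 mol/L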